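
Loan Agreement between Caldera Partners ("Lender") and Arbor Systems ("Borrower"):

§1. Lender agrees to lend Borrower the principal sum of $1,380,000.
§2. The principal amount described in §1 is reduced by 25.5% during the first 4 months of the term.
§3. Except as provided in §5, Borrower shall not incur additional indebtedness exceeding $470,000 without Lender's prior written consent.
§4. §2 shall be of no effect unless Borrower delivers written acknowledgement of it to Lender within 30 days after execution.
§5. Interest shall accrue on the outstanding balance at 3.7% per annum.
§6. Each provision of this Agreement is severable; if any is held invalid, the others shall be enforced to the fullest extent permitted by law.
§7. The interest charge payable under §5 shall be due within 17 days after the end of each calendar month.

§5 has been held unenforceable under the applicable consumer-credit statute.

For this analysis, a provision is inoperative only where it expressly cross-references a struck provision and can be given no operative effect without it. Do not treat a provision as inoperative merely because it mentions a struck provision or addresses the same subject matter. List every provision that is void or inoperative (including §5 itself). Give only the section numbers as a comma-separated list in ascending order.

5, 7

§5 is struck. §7 does nothing except set the payment deadline for the interest charge by reference to §5; with §5 gone it has no independent effect and is inoperative. Although §3 refers to §5, its operative terms do not depend on §5, so it remains in effect. Under the severability clause in §6, the remaining provisions continue in force. That leaves §1, §2, §3, §4, and §6 in effect.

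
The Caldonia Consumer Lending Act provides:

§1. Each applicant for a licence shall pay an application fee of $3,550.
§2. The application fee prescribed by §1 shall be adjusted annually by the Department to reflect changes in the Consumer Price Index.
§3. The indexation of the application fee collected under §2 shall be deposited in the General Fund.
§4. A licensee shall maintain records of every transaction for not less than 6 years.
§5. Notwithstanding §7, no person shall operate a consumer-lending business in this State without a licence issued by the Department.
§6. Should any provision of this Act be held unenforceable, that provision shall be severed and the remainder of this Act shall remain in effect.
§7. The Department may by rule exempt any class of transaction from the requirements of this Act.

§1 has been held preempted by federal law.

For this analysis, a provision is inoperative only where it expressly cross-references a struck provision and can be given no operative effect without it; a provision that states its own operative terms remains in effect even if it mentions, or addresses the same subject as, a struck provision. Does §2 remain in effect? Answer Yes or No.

No

§1 is struck. §2 has no operative effect of its own apart from §1 and is therefore inoperative. §3 operates only by reference to §2, so it falls with §2. Under the severability clause in §6, the remaining provisions continue in force. §4, §5, §6, and §7 remain in effect. §2 is among the inoperative provisions, so the answer is no.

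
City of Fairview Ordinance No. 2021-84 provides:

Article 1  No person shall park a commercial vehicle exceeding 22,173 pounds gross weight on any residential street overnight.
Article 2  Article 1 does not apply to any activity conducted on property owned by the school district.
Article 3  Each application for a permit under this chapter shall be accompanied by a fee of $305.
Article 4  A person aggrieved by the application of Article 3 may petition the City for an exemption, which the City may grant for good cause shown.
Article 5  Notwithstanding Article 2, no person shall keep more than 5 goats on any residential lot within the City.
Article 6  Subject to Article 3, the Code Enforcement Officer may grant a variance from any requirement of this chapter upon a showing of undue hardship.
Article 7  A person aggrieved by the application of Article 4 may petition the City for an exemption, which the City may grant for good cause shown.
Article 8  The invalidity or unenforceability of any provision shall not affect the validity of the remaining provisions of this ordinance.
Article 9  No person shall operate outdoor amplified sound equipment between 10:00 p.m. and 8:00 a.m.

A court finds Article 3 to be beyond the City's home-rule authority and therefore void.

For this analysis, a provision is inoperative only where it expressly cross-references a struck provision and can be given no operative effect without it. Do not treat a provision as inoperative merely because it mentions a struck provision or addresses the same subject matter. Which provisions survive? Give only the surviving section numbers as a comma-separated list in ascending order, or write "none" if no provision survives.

1, 2, 5, 6, 8, 9

Article 3 is struck. The only function of Article 4 is the exemption procedure for Article 3, so it cannot stand once Article 3 is removed. Article 7 has no operative effect of its own apart from Article 4 and is therefore inoperative. Article 6 mentions Article 3 but its own obligation stands independently of Article 3, so Article 6 is not affected. Article 8 is a severability clause and preserves every provision that can still be given independent effect. That leaves Article 1, Article 2, Article 5, Article 6, Article 8, and Article 9 in effect.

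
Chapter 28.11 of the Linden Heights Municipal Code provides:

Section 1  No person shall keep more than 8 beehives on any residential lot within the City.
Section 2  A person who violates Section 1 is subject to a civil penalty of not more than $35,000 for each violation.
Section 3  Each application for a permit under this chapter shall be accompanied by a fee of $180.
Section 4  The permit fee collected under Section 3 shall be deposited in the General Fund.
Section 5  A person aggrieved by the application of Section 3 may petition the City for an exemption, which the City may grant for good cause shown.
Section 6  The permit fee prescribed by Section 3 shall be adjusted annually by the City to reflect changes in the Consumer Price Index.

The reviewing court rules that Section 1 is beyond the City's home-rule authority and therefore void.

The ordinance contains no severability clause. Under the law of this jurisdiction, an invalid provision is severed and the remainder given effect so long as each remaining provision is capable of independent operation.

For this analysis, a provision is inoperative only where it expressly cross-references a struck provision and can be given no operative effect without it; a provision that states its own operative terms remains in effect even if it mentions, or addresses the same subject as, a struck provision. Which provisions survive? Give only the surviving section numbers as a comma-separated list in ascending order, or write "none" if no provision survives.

Section 1 is struck. Section 2 merely fixes the civil penalty for violating Section 1; with Section 1 gone it has nothing to operate on and falls away. Under the stated default rule, only provisions that cannot operate independently fall away; the rest are enforced. That leaves Section 3, Section 4, Section 5, and Section 6 in effect.

3, 4, 5, 6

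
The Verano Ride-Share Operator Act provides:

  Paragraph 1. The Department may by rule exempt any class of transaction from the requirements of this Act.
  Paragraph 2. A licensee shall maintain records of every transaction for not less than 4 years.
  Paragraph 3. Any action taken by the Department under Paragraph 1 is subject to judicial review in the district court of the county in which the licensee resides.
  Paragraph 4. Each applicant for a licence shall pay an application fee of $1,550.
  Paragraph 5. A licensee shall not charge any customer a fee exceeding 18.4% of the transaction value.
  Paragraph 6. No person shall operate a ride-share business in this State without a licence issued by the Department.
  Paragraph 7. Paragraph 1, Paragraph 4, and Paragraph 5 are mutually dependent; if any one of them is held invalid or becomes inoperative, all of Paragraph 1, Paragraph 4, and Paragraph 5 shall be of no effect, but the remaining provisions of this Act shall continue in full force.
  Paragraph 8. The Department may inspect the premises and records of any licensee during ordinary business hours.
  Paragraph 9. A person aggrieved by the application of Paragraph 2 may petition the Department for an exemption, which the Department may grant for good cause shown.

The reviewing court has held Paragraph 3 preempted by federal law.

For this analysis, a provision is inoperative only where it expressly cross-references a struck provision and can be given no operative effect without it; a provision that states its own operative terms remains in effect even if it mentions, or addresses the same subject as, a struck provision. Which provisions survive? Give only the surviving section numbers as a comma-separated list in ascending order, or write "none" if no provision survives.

Paragraph 3 is struck. Nothing else in the Act is defined by reference to Paragraph 3. Paragraph 7 ties Paragraph 1, Paragraph 4, and Paragraph 5 together, but none of those is affected here; the remaining provisions continue in force under Paragraph 7. Paragraph 1, Paragraph 2, Paragraph 4, Paragraph 5, Paragraph 6, Paragraph 7, Paragraph 8, and Paragraph 9 remain in effect.

1, 2, 4, 5, 6, 7, 8, 9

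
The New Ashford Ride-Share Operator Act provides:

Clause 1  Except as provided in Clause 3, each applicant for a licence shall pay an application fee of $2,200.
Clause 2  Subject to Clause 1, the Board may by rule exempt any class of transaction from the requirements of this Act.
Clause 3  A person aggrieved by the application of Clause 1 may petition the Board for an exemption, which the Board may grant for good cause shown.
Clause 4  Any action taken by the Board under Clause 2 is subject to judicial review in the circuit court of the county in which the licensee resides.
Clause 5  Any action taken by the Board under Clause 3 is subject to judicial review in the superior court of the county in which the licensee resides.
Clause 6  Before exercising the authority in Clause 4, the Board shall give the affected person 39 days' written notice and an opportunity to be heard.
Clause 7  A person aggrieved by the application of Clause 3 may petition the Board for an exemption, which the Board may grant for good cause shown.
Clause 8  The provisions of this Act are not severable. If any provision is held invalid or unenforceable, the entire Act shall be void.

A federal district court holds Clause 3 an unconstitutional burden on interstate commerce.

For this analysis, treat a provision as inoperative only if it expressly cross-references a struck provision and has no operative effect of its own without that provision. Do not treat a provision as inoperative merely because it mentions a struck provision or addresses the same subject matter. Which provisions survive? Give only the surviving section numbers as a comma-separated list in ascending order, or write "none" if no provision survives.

Clause 3 is struck. Clause 5 has no operative effect of its own apart from Clause 3 and is therefore inoperative. Clause 7 merely fixes the exemption procedure for Clause 3; with Clause 3 gone it has nothing to operate on and falls away. Clause 8 provides that the Act is not severable, so the invalidity of any one provision voids the entire Act. No provision of the Act survives.

none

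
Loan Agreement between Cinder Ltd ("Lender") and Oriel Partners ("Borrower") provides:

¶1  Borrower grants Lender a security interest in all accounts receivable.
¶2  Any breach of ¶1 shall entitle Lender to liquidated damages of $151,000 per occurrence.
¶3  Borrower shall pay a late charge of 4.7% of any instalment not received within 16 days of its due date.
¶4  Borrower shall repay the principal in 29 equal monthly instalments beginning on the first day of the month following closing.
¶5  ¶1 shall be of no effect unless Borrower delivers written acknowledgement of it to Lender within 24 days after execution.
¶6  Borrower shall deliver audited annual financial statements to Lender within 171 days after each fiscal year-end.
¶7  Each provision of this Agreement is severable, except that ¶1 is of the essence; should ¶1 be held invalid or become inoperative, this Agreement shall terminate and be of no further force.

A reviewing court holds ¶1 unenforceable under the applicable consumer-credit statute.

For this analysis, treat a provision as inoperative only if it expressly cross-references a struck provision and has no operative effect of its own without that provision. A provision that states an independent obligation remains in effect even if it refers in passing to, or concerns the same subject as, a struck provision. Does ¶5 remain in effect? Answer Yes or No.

No

¶1 is struck. ¶2 has no operative effect of its own apart from ¶1 and is therefore inoperative. The only function of ¶5 is the acknowledgement condition for ¶1, so it cannot stand once ¶1 is removed. ¶7 makes ¶1 an essential term, and ¶1 is the provision held invalid; under ¶7, the entire Agreement is therefore void. No provision of the Agreement survives. ¶5 is among the inoperative provisions, so the answer is no.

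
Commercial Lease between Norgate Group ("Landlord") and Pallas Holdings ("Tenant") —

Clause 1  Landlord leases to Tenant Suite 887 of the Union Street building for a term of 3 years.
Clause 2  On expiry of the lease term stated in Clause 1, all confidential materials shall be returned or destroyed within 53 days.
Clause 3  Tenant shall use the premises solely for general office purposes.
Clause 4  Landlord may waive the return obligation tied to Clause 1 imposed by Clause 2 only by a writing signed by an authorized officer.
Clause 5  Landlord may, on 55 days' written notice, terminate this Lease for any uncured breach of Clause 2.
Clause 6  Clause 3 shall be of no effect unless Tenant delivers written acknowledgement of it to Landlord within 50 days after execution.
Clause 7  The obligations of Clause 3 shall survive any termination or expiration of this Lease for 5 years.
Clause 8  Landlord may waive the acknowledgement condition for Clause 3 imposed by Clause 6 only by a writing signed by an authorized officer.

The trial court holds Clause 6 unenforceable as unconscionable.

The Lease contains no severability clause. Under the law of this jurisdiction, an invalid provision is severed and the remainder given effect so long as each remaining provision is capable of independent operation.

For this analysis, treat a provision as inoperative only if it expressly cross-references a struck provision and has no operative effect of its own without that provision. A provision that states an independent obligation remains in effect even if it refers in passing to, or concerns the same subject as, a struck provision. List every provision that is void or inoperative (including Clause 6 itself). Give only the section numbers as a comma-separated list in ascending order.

6, 8

Clause 6 is struck. Clause 8 has no operative effect of its own apart from Clause 6 and is therefore inoperative. Under the stated default rule, only provisions that cannot operate independently fall away; the rest are enforced. Clause 1, Clause 2, Clause 3, Clause 4, Clause 5, and Clause 7 remain in effect.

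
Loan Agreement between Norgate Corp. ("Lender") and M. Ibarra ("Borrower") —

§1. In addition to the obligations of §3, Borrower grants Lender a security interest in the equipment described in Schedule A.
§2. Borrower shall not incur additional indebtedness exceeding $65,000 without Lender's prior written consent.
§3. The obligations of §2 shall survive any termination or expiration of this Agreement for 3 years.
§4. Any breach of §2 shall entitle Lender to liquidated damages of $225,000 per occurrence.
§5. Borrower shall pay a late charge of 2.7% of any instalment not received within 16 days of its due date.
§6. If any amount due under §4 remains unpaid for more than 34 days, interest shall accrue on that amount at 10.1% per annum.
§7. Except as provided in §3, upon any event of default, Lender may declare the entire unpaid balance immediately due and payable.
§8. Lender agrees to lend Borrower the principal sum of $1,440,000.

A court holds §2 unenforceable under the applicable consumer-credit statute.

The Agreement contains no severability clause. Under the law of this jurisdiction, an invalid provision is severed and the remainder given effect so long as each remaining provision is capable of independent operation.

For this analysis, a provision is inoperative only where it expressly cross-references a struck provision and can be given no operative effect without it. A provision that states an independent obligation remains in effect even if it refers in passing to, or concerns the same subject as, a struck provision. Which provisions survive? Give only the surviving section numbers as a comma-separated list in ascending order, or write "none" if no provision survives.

1, 5, 7, 8

§2 is struck. §3 merely fixes the survival period for §2; with §2 gone it has nothing to operate on and falls away. §4 has no operative effect of its own apart from §2 and is therefore inoperative. §6 does nothing except set the default interest on the liquidated-damages amount by reference to §4; with §4 gone it has no independent effect and is inoperative. §7 mentions §3 but its own obligation stands independently of §3, so §7 is not affected. Although §1 refers to §3, its operative terms do not depend on §3, so it remains in effect. With no severability clause, the stated default rule severs what cannot stand and enforces each remaining provision that can operate on its own. §1, §5, §7, and §8 remain in effect.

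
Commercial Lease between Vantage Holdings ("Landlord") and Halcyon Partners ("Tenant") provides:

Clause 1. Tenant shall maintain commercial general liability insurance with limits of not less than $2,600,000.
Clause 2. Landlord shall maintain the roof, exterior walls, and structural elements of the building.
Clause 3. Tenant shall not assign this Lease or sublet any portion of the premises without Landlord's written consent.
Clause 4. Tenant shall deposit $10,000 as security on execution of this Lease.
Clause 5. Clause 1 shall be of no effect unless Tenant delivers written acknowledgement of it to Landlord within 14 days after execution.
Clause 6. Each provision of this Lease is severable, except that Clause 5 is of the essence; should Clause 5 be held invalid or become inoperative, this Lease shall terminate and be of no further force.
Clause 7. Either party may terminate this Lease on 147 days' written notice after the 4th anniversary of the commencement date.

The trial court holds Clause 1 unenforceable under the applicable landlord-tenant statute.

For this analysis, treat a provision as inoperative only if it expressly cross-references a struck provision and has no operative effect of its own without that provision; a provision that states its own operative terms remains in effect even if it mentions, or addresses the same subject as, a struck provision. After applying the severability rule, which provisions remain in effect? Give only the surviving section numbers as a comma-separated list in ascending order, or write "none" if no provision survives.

Clause 1 is struck. The only function of Clause 5 is the acknowledgement condition for Clause 1, so it cannot stand once Clause 1 is removed. Clause 6 makes Clause 5 an essential term, and Clause 5 has been rendered inoperative by the cascade; under Clause 6, the entire Lease is therefore void. No provision of the Lease survives.

none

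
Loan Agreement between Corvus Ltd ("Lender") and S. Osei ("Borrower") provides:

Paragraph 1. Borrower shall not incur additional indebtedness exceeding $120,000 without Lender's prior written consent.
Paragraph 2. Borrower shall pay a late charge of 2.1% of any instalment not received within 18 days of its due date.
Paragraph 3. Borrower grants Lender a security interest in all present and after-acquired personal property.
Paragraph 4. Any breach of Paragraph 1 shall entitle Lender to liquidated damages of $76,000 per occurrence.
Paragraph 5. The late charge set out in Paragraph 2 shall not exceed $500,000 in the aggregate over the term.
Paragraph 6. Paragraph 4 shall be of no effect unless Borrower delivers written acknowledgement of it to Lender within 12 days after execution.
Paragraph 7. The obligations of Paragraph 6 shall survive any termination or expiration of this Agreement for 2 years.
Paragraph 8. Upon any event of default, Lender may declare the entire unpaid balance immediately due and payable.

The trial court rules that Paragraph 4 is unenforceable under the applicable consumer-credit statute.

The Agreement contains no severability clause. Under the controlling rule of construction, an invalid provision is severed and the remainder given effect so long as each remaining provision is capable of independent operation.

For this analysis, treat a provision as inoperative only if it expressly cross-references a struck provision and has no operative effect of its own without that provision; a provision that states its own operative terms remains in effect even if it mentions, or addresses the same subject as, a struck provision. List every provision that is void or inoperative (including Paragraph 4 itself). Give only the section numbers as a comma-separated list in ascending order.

4, 6, 7

Paragraph 4 is struck. Paragraph 6 has no operative effect of its own apart from Paragraph 4 and is therefore inoperative. Paragraph 7 merely fixes the survival period for Paragraph 6; with Paragraph 6 gone it has nothing to operate on and falls away. With no severability clause, the stated default rule severs what cannot stand and enforces each remaining provision that can operate on its own. That leaves Paragraph 1, Paragraph 2, Paragraph 3, Paragraph 5, and Paragraph 8 in effect.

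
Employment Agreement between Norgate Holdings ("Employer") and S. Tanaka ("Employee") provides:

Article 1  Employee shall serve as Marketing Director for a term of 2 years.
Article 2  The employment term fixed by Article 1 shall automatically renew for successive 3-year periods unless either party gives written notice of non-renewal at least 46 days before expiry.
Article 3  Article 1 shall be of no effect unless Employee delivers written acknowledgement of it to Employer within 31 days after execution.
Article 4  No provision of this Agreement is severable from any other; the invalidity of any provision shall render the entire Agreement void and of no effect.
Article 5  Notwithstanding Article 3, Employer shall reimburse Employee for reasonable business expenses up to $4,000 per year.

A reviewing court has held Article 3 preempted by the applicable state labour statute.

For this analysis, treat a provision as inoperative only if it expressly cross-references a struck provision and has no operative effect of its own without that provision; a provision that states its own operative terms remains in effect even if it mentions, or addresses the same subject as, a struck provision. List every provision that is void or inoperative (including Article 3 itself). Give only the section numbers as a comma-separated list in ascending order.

1, 2, 3, 4, 5

Article 3 is struck. No other provision's operative terms depend on Article 3. Article 4 provides that the Agreement is not severable, so the invalidity of any one provision voids the entire Agreement. No provision of the Agreement survives.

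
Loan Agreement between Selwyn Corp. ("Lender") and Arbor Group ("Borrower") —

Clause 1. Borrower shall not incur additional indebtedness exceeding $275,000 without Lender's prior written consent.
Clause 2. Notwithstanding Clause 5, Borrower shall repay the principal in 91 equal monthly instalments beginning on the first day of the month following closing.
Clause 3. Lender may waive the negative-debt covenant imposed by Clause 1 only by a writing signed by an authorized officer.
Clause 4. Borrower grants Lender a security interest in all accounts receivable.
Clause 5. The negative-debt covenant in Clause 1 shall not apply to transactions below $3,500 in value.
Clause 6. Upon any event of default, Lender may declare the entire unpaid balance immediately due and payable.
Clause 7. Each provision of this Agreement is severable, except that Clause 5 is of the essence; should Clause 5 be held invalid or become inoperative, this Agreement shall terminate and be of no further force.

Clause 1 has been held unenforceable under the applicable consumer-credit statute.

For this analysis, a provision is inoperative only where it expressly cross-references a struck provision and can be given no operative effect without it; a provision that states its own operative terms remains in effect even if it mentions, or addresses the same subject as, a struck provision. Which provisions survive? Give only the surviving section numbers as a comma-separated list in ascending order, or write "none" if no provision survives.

Clause 1 is struck. The only function of Clause 3 is the waiver condition for Clause 1, so it cannot stand once Clause 1 is removed. Clause 5 operates only by reference to Clause 1, so it falls with Clause 1. Clause 7 makes Clause 5 an essential term, and Clause 5 has been rendered inoperative by the cascade; under Clause 7, the entire Agreement is therefore void. No provision of the Agreement survives.

none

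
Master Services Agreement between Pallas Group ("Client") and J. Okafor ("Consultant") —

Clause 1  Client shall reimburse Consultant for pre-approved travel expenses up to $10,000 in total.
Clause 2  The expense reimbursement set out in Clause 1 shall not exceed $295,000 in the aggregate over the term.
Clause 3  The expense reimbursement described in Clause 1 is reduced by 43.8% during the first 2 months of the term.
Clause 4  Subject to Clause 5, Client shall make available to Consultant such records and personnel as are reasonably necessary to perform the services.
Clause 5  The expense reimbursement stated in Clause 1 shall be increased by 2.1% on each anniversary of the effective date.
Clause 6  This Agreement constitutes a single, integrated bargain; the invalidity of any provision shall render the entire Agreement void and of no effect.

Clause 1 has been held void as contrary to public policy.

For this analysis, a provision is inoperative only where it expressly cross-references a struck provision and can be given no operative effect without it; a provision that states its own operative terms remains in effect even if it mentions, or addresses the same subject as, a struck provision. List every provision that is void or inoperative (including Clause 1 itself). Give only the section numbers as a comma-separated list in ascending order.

1, 2, 3, 4, 5, 6

Clause 1 is struck. Clause 2 does nothing except set the aggregate cap on the expense reimbursement by reference to Clause 1; with Clause 1 gone it has no independent effect and is inoperative. Clause 3 does nothing except set the introductory reduction to the expense reimbursement by reference to Clause 1; with Clause 1 gone it has no independent effect and is inoperative. The whole of Clause 5 is the escalation of the expense reimbursement, defined by reference to Clause 1, so Clause 5 cannot stand once Clause 1 is removed. Clause 6 provides that the Agreement is not severable, so the invalidity of any one provision voids the entire Agreement. No provision of the Agreement survives.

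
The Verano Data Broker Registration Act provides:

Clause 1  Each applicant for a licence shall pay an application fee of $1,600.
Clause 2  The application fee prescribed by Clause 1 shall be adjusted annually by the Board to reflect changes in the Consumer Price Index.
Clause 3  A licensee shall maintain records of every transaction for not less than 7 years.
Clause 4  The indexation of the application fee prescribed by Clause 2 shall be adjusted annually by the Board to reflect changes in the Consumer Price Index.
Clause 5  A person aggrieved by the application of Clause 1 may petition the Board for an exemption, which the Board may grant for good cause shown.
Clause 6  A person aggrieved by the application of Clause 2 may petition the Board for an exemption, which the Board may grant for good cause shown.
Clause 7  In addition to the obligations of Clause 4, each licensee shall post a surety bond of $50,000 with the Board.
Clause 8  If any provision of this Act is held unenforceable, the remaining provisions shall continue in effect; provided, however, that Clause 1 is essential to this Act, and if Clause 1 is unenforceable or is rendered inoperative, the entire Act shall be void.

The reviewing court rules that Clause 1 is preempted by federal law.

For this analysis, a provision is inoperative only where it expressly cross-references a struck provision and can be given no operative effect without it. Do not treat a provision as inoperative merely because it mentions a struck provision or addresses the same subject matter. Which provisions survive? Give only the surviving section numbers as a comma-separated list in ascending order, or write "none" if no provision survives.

Clause 1 is struck. Clause 2 operates only by reference to Clause 1, so it falls with Clause 1. Clause 5 operates only by reference to Clause 1, so it falls with Clause 1. Clause 4 operates only by reference to Clause 2, so it falls with Clause 2. Clause 6 has no operative effect of its own apart from Clause 2 and is therefore inoperative. Clause 8 makes Clause 1 an essential term, and Clause 1 is the provision held invalid; under Clause 8, the entire Act is therefore void. No provision of the Act survives.

none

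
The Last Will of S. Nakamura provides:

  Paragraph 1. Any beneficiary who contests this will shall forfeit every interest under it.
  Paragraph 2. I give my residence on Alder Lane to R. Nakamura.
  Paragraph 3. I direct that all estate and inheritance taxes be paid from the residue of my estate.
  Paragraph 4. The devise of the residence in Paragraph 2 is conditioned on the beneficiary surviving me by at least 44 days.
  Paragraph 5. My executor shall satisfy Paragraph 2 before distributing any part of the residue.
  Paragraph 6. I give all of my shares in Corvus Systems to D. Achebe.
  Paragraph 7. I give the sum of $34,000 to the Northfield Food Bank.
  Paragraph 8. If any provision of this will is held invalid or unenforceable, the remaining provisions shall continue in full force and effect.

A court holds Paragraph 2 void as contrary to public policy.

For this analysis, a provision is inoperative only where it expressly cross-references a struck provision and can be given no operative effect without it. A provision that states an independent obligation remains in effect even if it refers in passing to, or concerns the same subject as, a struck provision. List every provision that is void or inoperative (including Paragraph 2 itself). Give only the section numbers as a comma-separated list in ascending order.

2, 4, 5

Paragraph 2 is struck. Paragraph 4 operates only by reference to Paragraph 2, so it falls with Paragraph 2. Paragraph 5 has no operative effect of its own apart from Paragraph 2 and is therefore inoperative. Paragraph 8 is a severability clause and preserves every provision that can still be given independent effect. That leaves Paragraph 1, Paragraph 3, Paragraph 6, Paragraph 7, and Paragraph 8 in effect.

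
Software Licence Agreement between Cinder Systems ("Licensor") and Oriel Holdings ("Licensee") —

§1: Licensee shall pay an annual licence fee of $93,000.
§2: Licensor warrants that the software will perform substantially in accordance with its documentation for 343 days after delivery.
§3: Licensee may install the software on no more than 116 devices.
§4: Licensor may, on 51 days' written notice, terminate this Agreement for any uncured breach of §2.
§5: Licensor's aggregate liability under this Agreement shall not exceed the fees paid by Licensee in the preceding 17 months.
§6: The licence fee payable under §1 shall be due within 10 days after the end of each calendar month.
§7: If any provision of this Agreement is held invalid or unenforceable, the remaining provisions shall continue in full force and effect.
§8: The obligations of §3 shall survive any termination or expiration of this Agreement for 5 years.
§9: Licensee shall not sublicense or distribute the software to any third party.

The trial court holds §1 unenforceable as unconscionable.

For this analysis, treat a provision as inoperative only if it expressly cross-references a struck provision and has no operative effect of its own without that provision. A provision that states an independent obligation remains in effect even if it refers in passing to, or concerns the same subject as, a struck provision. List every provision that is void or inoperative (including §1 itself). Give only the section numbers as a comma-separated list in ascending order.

1, 6

§1 is struck. §6 does nothing except set the payment deadline for the licence fee by reference to §1; with §1 gone it has no independent effect and is inoperative. §7 is a severability clause and preserves every provision that can still be given independent effect. That leaves §2, §3, §4, §5, §7, §8, and §9 in effect.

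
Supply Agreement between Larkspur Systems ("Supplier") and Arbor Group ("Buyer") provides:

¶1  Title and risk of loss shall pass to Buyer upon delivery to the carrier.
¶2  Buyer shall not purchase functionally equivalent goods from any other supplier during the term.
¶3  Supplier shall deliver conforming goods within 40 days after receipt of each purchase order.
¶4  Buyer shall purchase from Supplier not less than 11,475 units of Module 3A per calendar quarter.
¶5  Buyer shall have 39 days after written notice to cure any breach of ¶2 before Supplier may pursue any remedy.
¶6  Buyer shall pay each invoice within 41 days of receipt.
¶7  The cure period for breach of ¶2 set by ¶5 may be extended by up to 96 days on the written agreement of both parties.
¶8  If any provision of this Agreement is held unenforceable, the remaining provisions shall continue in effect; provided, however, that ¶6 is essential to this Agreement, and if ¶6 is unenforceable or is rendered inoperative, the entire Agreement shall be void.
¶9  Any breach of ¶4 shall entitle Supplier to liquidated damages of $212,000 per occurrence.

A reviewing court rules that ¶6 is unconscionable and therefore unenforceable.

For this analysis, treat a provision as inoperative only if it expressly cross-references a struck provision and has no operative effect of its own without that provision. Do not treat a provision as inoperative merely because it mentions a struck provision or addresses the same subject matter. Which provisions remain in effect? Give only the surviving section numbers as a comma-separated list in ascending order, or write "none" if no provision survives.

¶6 is struck. Nothing else in the Agreement is defined by reference to ¶6. ¶8 makes ¶6 an essential term, and ¶6 is the provision held invalid; under ¶8, the entire Agreement is therefore void. No provision of the Agreement survives.

none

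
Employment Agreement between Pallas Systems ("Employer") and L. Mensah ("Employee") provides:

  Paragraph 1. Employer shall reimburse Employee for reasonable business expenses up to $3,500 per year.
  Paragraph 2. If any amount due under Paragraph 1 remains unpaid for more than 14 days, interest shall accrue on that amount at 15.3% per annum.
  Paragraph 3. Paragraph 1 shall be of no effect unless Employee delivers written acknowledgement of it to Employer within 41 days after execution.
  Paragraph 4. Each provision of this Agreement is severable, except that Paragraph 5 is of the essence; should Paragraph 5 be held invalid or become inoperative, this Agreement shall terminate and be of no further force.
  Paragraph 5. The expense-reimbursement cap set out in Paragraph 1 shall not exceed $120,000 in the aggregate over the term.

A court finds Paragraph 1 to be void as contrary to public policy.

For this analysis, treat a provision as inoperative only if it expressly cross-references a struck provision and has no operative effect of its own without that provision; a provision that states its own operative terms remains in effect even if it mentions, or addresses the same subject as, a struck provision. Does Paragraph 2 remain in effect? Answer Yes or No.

Paragraph 1 is struck. Paragraph 2 operates only by reference to Paragraph 1, so it falls with Paragraph 1. Paragraph 3 merely fixes the acknowledgement condition for Paragraph 1; with Paragraph 1 gone it has nothing to operate on and falls away. The whole of Paragraph 5 is the aggregate cap on the expense-reimbursement cap, defined by reference to Paragraph 1, so Paragraph 5 cannot stand once Paragraph 1 is removed. Paragraph 4 makes Paragraph 5 an essential term, and Paragraph 5 has been rendered inoperative by the cascade; under Paragraph 4, the entire Agreement is therefore void. No provision of the Agreement survives. Paragraph 2 is among the inoperative provisions, so the answer is no.

No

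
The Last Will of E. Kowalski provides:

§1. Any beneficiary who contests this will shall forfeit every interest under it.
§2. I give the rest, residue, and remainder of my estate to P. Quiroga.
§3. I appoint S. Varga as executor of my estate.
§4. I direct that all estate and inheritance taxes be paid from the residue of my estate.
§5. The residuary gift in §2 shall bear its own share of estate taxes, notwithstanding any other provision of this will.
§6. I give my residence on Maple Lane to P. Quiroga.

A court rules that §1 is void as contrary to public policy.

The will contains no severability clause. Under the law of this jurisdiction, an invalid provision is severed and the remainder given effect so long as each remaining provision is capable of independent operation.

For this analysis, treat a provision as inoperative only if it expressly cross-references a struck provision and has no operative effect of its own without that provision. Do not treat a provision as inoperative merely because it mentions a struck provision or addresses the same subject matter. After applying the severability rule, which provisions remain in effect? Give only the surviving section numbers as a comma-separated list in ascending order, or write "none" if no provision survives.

§1 is struck. No other provision's operative terms depend on §1. Under the stated default rule, only provisions that cannot operate independently fall away; the rest are enforced. That leaves §2, §3, §4, §5, and §6 in effect.

2, 3, 4, 5, 6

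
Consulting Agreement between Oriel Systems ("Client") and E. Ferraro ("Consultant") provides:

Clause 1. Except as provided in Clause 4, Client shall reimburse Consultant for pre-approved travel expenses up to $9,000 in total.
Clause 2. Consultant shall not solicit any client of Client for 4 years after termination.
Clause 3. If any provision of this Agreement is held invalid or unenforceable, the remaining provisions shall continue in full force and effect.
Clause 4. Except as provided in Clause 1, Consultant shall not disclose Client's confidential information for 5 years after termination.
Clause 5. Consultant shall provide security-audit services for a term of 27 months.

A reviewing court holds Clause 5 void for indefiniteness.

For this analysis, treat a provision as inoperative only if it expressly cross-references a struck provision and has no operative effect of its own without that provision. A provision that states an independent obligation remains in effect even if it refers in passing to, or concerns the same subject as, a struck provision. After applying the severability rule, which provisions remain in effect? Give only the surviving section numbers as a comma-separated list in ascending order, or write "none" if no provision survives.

1, 2, 3, 4

Clause 5 is struck. No other provision's operative terms depend on Clause 5. Under the severability clause in Clause 3, the remaining provisions continue in force. Clause 1, Clause 2, Clause 3, and Clause 4 remain in effect.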